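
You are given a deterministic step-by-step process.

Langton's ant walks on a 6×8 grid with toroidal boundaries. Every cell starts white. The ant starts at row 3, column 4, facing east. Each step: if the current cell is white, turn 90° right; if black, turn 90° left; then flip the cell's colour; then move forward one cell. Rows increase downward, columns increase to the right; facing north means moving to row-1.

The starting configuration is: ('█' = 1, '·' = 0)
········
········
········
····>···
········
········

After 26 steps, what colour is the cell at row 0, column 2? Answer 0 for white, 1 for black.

0) ········
········
········
····>···
········
········
1) ········
········
········
····█···
····v···
········
2) ········
········
········
····█···
···<█···
········
3) ········
········
········
···^█···
···██···
········
4) ········
········
········
···█>···
···██···
········
5) ········
········
····^···
···█····
···██···
········
6) ········
········
····█>··
···█····
···██···
········
7) ········
········
····██··
···█·v··
···██···
········
8) ········
········
····██··
···█<█··
···██···
········
9) ········
········
····^█··
···███··
···██···
········
10) ········
········
···<·█··
···███··
···██···
········
11) ········
···^····
···█·█··
···███··
···██···
········
12) ········
···█>···
···█·█··
···███··
···██···
········
13) ········
···██···
···█v█··
···███··
···██···
········
14) ········
···██···
···<██··
···███··
···██···
········
15) ········
···██···
····██··
···v██··
···██···
········
16) ········
···██···
····██··
····>█··
···██···
········
17) ········
···██···
····^█··
·····█··
···██···
········
18) ········
···██···
···<·█··
·····█··
···██···
········
19) ········
···^█···
···█·█··
·····█··
···██···
········
20) ········
··<·█···
···█·█··
·····█··
···██···
········
21) ··^·····
··█·█···
···█·█··
·····█··
···██···
········
22) ··█>····
··█·█···
···█·█··
·····█··
···██···
········
23) ··██····
··█v█···
···█·█··
·····█··
···██···
········
24) ··██····
··<██···
···█·█··
·····█··
···██···
········
25) ··██····
···██···
··v█·█··
·····█··
···██···
········
26) ··██····
···██···
·<██·█··
·····█··
···██···
········

1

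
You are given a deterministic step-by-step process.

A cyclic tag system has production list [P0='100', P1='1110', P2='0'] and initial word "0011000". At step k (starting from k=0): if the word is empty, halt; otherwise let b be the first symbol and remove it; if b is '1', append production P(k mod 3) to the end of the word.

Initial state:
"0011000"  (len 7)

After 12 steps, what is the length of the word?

0

k=0  "0011000"  (len 7)
k=1  "011000"  (len 6)
k=2  "11000"  (len 5)
k=3  "10000"  (len 5)
k=4  "0000100"  (len 7)
k=5  "000100"  (len 6)
k=6  "00100"  (len 5)
k=7  "0100"  (len 4)
k=8  "100"  (len 3)
k=9  "000"  (len 3)
k=10  "00"  (len 2)
k=11  "0"  (len 1)
k=12  (halted — word empty)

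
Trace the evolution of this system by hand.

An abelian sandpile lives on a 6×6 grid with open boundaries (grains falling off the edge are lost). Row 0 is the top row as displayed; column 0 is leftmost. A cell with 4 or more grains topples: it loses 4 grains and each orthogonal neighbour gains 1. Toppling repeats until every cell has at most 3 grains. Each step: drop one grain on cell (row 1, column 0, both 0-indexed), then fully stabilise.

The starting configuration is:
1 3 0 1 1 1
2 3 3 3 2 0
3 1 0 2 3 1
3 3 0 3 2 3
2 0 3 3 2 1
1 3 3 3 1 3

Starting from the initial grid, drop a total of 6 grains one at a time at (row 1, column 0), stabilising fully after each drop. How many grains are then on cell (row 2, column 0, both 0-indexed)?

gen 0: 1 3 0 1 1 1
2 3 3 3 2 0
3 1 0 2 3 1
3 3 0 3 2 3
2 0 3 3 2 1
1 3 3 3 1 3
gen 1: 1 3 0 1 1 1
3 3 3 3 2 0
3 1 0 2 3 1
3 3 0 3 2 3
2 0 3 3 2 1
1 3 3 3 1 3
gen 2: 3 0 2 2 1 1
2 3 1 0 3 0
2 0 2 3 3 1
1 1 1 3 2 3
3 1 3 3 2 1
1 3 3 3 1 3
gen 3: 3 0 2 2 1 1
3 3 1 0 3 0
2 0 2 3 3 1
1 1 1 3 2 3
3 1 3 3 2 1
1 3 3 3 1 3
gen 4: 0 2 2 2 1 1
2 0 2 0 3 0
3 1 2 3 3 1
1 1 1 3 2 3
3 1 3 3 2 1
1 3 3 3 1 3
gen 5: 0 2 2 2 1 1
3 0 2 0 3 0
3 1 2 3 3 1
1 1 1 3 2 3
3 1 3 3 2 1
1 3 3 3 1 3
gen 6: 1 2 2 2 1 1
1 1 2 0 3 0
0 2 2 3 3 1
2 1 1 3 2 3
3 1 3 3 2 1
1 3 3 3 1 3

0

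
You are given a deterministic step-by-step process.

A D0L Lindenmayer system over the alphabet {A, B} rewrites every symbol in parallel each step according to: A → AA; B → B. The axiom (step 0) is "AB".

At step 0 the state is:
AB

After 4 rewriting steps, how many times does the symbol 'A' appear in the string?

16

step 0: AB
step 1: AAB
step 2: AAAAB
step 3: AAAAAAAAB
step 4: AAAAAAAAAAAAAAAAB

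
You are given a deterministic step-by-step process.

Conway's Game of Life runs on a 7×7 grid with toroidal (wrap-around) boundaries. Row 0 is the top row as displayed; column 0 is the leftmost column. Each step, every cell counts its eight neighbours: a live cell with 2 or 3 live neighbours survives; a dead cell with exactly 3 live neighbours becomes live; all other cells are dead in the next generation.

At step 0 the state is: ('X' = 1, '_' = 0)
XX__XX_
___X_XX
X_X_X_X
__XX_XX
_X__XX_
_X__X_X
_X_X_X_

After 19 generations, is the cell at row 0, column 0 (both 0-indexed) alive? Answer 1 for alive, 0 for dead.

k=0  XX__XX_
___X_XX
X_X_X_X
__XX_XX
_X__XX_
_X__X_X
_X_X_X_
k=1  XX_X___
__XX___
XXX____
__X____
_X_____
_X_X__X
_X_X___
k=2  XX_XX__
___X___
_______
X_X____
XX_____
_X_____
_X_XX__
k=3  XX_____
__XXX__
_______
X______
X_X____
_X_____
_X_XX__
k=4  XX_____
_XXX___
___X___
_X_____
X______
XX_X___
_X_____
k=5  X______
XX_X___
_X_X___
_______
X_X____
XXX____
_______
k=6  XX_____
XX_____
XX_____
_XX____
X_X____
X_X____
X______
k=7  ______X
__X___X
_______
__X____
X_XX___
X_____X
X_____X
k=8  _____XX
_______
_______
_XXX___
X_XX__X
_______
_____X_
k=9  _____XX
_______
__X____
XX_X___
X__X___
______X
_____XX
k=10  _____XX
_______
_XX____
XX_X___
XXX___X
X____XX
X______
k=11  ______X
_______
XXX____
___X__X
__X__X_
_____X_
X______
k=12  _______
XX_____
XXX____
X__X__X
____XXX
______X
______X
k=13  X______
X_X____
__X____
__XXX__
____X__
X_____X
_______
k=14  _X_____
_______
__X____
__X_X__
____XX_
_______
X_____X
k=15  X______
_______
___X___
____XX_
___XXX_
_____XX
X______
k=16  _______
_______
____X__
_____X_
___X___
_____XX
X______
k=17  _______
_______
_______
____X__
____XXX
______X
______X
k=18  _______
_______
_______
____X__
____X_X
X_____X
_______
k=19  _______
_______
_______
_____X_
X_____X
X____XX
_______

0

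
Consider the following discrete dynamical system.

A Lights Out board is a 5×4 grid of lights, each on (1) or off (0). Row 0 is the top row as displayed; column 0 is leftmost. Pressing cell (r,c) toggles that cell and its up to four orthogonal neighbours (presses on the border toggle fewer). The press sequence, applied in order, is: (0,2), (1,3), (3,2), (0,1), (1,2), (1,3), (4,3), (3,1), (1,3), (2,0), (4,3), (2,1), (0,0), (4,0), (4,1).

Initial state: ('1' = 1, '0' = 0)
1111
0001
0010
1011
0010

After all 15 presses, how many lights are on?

10

0) 1111
0001
0010
1011
0010
1) 1000
0011
0010
1011
0010
2) 1001
0000
0011
1011
0010
3) 1001
0000
0001
1100
0000
4) 0111
0100
0001
1100
0000
5) 0101
0011
0011
1100
0000
6) 0100
0000
0010
1100
0000
7) 0100
0000
0010
1101
0011
8) 0100
0000
0110
0011
0111
9) 0101
0011
0111
0011
0111
10) 0101
1011
1011
1011
0111
11) 0101
1011
1011
1010
0100
12) 0101
1111
0101
1110
0100
13) 1001
0111
0101
1110
0100
14) 1001
0111
0101
0110
1000
15) 1001
0111
0101
0010
0110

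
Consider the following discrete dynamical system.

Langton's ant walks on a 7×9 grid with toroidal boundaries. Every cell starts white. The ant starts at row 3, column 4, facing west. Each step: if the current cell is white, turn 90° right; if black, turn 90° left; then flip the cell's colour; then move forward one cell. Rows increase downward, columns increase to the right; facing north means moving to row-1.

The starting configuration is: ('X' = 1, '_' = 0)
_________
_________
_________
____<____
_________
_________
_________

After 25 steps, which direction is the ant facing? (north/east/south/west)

k=0  _________
_________
_________
____<____
_________
_________
_________
k=1  _________
_________
____^____
____X____
_________
_________
_________
k=2  _________
_________
____X>___
____X____
_________
_________
_________
k=3  _________
_________
____XX___
____Xv___
_________
_________
_________
k=4  _________
_________
____XX___
____<X___
_________
_________
_________
k=5  _________
_________
____XX___
_____X___
____v____
_________
_________
k=6  _________
_________
____XX___
_____X___
___<X____
_________
_________
k=7  _________
_________
____XX___
___^_X___
___XX____
_________
_________
k=8  _________
_________
____XX___
___X>X___
___XX____
_________
_________
k=9  _________
_________
____XX___
___XXX___
___Xv____
_________
_________
k=10  _________
_________
____XX___
___XXX___
___X_>___
_________
_________
k=11  _________
_________
____XX___
___XXX___
___X_X___
_____v___
_________
k=12  _________
_________
____XX___
___XXX___
___X_X___
____<X___
_________
k=13  _________
_________
____XX___
___XXX___
___X^X___
____XX___
_________
k=14  _________
_________
____XX___
___XXX___
___XX>___
____XX___
_________
k=15  _________
_________
____XX___
___XX^___
___XX____
____XX___
_________
k=16  _________
_________
____XX___
___X<____
___XX____
____XX___
_________
k=17  _________
_________
____XX___
___X_____
___Xv____
____XX___
_________
k=18  _________
_________
____XX___
___X_____
___X_>___
____XX___
_________
k=19  _________
_________
____XX___
___X_____
___X_X___
____Xv___
_________
k=20  _________
_________
____XX___
___X_____
___X_X___
____X_>__
_________
k=21  _________
_________
____XX___
___X_____
___X_X___
____X_X__
______v__
k=22  _________
_________
____XX___
___X_____
___X_X___
____X_X__
_____<X__
k=23  _________
_________
____XX___
___X_____
___X_X___
____X^X__
_____XX__
k=24  _________
_________
____XX___
___X_____
___X_X___
____XX>__
_____XX__
k=25  _________
_________
____XX___
___X_____
___X_X^__
____XX___
_____XX__

north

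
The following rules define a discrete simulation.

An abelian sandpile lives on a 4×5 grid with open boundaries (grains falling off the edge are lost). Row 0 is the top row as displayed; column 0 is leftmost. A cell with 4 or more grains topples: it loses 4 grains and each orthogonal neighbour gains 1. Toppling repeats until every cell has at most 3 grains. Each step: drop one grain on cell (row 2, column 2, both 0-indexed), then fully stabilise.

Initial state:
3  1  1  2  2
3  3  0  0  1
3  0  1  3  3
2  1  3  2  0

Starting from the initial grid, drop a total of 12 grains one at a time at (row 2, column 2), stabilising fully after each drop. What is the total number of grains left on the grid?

[0] 3  1  1  2  2
3  3  0  0  1
3  0  1  3  3
2  1  3  2  0
[1] 3  1  1  2  2
3  3  0  0  1
3  0  2  3  3
2  1  3  2  0
[2] 3  1  1  2  2
3  3  0  0  1
3  0  3  3  3
2  1  3  2  0
[3] 3  1  1  2  2
3  3  1  1  2
3  1  2  2  0
2  2  1  0  2
[4] 3  1  1  2  2
3  3  1  1  2
3  1  3  2  0
2  2  1  0  2
[5] 3  1  1  2  2
3  3  2  1  2
3  2  0  3  0
2  2  2  0  2
[6] 3  1  1  2  2
3  3  2  1  2
3  2  1  3  0
2  2  2  0  2
[7] 3  1  1  2  2
3  3  2  1  2
3  2  2  3  0
2  2  2  0  2
[8] 3  1  1  2  2
3  3  2  1  2
3  2  3  3  0
2  2  2  0  2
[9] 3  1  1  2  2
3  3  3  2  2
3  3  1  0  1
2  2  3  1  2
[10] 3  1  1  2  2
3  3  3  2  2
3  3  2  0  1
2  2  3  1  2
[11] 3  1  1  2  2
3  3  3  2  2
3  3  3  0  1
2  2  3  1  2
[12] 0  3  2  2  2
2  2  1  3  2
2  3  3  1  1
0  1  1  2  2

35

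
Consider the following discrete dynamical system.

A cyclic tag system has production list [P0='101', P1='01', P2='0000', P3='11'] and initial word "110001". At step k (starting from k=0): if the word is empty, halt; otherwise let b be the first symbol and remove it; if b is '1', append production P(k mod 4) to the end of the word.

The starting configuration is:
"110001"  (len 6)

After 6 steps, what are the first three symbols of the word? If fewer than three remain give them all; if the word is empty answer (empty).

101

gen 0: "110001"  (len 6)
gen 1: "10001101"  (len 8)
gen 2: "000110101"  (len 9)
gen 3: "00110101"  (len 8)
gen 4: "0110101"  (len 7)
gen 5: "110101"  (len 6)
gen 6: "1010101"  (len 7)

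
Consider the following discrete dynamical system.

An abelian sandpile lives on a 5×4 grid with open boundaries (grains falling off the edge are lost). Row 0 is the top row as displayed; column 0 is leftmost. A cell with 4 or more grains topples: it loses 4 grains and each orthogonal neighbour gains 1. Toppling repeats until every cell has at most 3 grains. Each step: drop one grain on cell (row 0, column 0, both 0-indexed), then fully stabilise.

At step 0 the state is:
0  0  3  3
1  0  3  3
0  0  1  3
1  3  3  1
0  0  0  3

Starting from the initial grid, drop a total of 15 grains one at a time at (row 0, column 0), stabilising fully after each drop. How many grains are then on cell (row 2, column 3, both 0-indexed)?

0) 0  0  3  3
1  0  3  3
0  0  1  3
1  3  3  1
0  0  0  3
1) 1  0  3  3
1  0  3  3
0  0  1  3
1  3  3  1
0  0  0  3
2) 2  0  3  3
1  0  3  3
0  0  1  3
1  3  3  1
0  0  0  3
3) 3  0  3  3
1  0  3  3
0  0  1  3
1  3  3  1
0  0  0  3
4) 0  1  3  3
2  0  3  3
0  0  1  3
1  3  3  1
0  0  0  3
5) 1  1  3  3
2  0  3  3
0  0  1  3
1  3  3  1
0  0  0  3
6) 2  1  3  3
2  0  3  3
0  0  1  3
1  3  3  1
0  0  0  3
7) 3  1  3  3
2  0  3  3
0  0  1  3
1  3  3  1
0  0  0  3
8) 0  2  3  3
3  0  3  3
0  0  1  3
1  3  3  1
0  0  0  3
9) 1  2  3  3
3  0  3  3
0  0  1  3
1  3  3  1
0  0  0  3
10) 2  2  3  3
3  0  3  3
0  0  1  3
1  3  3  1
0  0  0  3
11) 3  2  3  3
3  0  3  3
0  0  1  3
1  3  3  1
0  0  0  3
12) 1  3  3  3
0  1  3  3
1  0  1  3
1  3  3  1
0  0  0  3
13) 2  3  3  3
0  1  3  3
1  0  1  3
1  3  3  1
0  0  0  3
14) 3  3  3  3
0  1  3  3
1  0  1  3
1  3  3  1
0  0  0  3
15) 1  1  2  1
1  3  1  2
1  0  3  0
1  3  3  2
0  0  0  3

0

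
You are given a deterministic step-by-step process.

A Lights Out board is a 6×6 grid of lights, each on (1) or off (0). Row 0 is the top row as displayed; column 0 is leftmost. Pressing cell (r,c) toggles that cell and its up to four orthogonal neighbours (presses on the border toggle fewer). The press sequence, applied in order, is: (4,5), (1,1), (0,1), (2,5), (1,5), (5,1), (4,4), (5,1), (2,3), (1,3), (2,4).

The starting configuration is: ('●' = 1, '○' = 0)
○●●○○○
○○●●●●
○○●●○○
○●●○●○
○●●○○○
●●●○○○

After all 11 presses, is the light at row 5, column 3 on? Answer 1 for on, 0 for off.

0

[0] ○●●○○○
○○●●●●
○○●●○○
○●●○●○
○●●○○○
●●●○○○
[1] ○●●○○○
○○●●●●
○○●●○○
○●●○●●
○●●○●●
●●●○○●
[2] ○○●○○○
●●○●●●
○●●●○○
○●●○●●
○●●○●●
●●●○○●
[3] ●●○○○○
●○○●●●
○●●●○○
○●●○●●
○●●○●●
●●●○○●
[4] ●●○○○○
●○○●●○
○●●●●●
○●●○●○
○●●○●●
●●●○○●
[5] ●●○○○●
●○○●○●
○●●●●○
○●●○●○
○●●○●●
●●●○○●
[6] ●●○○○●
●○○●○●
○●●●●○
○●●○●○
○○●○●●
○○○○○●
[7] ●●○○○●
●○○●○●
○●●●●○
○●●○○○
○○●●○○
○○○○●●
[8] ●●○○○●
●○○●○●
○●●●●○
○●●○○○
○●●●○○
●●●○●●
[9] ●●○○○●
●○○○○●
○●○○○○
○●●●○○
○●●●○○
●●●○●●
[10] ●●○●○●
●○●●●●
○●○●○○
○●●●○○
○●●●○○
●●●○●●
[11] ●●○●○●
●○●●○●
○●○○●●
○●●●●○
○●●●○○
●●●○●●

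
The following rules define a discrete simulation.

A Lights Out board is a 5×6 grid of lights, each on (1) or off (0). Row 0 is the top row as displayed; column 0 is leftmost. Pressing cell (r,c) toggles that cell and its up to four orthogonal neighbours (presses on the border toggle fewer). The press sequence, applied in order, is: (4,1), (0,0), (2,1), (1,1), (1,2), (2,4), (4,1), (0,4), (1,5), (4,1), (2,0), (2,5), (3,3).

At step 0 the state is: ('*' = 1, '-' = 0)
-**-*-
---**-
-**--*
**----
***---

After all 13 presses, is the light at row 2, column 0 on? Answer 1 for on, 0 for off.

step 0: -**-*-
---**-
-**--*
**----
***---
step 1: -**-*-
---**-
-**--*
*-----
------
step 2: *-*-*-
*--**-
-**--*
*-----
------
step 3: *-*-*-
**-**-
*----*
**----
------
step 4: ***-*-
--***-
**---*
**----
------
step 5: **--*-
-*--*-
***--*
**----
------
step 6: **--*-
-*----
*****-
**--*-
------
step 7: **--*-
-*----
*****-
*---*-
***---
step 8: **-*-*
-*--*-
*****-
*---*-
***---
step 9: **-*--
-*---*
******
*---*-
***---
step 10: **-*--
-*---*
******
**--*-
------
step 11: **-*--
**---*
--****
-*--*-
------
step 12: **-*--
**----
--**--
-*--**
------
step 13: **-*--
**----
--*---
-***-*
---*--

0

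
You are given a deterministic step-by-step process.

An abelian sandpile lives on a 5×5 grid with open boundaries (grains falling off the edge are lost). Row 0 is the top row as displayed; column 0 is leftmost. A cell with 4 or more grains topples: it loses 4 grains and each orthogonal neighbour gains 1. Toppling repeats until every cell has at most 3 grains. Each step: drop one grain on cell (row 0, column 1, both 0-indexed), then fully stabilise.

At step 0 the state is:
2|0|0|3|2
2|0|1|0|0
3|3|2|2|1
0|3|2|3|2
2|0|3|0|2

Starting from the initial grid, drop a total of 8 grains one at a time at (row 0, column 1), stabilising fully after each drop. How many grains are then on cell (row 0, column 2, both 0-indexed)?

2

[0] 2|0|0|3|2
2|0|1|0|0
3|3|2|2|1
0|3|2|3|2
2|0|3|0|2
[1] 2|1|0|3|2
2|0|1|0|0
3|3|2|2|1
0|3|2|3|2
2|0|3|0|2
[2] 2|2|0|3|2
2|0|1|0|0
3|3|2|2|1
0|3|2|3|2
2|0|3|0|2
[3] 2|3|0|3|2
2|0|1|0|0
3|3|2|2|1
0|3|2|3|2
2|0|3|0|2
[4] 3|0|1|3|2
2|1|1|0|0
3|3|2|2|1
0|3|2|3|2
2|0|3|0|2
[5] 3|1|1|3|2
2|1|1|0|0
3|3|2|2|1
0|3|2|3|2
2|0|3|0|2
[6] 3|2|1|3|2
2|1|1|0|0
3|3|2|2|1
0|3|2|3|2
2|0|3|0|2
[7] 3|3|1|3|2
2|1|1|0|0
3|3|2|2|1
0|3|2|3|2
2|0|3|0|2
[8] 0|1|2|3|2
3|2|1|0|0
3|3|2|2|1
0|3|2|3|2
2|0|3|0|2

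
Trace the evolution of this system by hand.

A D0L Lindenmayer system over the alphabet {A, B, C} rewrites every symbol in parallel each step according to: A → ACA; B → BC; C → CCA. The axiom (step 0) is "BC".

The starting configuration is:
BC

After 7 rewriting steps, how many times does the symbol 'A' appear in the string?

1636

0) BC
1) BCCCA
2) BCCCACCACCAACA
3) BCCCACCACCAACACCACCAACACCACCAACAACACCAACA
4) BCCCACCACCAACACCACCAACACCACCAACAACACCAACACCACCAACACCACCAAC…AACACCACCAACACCACCAACAACACCAACAACACCAACACCACCAACAACACCAACA  (len 122)
5) BCCCACCACCAACACCACCAACACCACCAACAACACCAACACCACCAACACCACCAAC…AACACCACCAACACCACCAACAACACCAACAACACCAACACCACCAACAACACCAACA  (len 365)
6) BCCCACCACCAACACCACCAACACCACCAACAACACCAACACCACCAACACCACCAAC…AACACCACCAACACCACCAACAACACCAACAACACCAACACCACCAACAACACCAACA  (len 1094)
7) BCCCACCACCAACACCACCAACACCACCAACAACACCAACACCACCAACACCACCAAC…AACACCACCAACACCACCAACAACACCAACAACACCAACACCACCAACAACACCAACA  (len 3281)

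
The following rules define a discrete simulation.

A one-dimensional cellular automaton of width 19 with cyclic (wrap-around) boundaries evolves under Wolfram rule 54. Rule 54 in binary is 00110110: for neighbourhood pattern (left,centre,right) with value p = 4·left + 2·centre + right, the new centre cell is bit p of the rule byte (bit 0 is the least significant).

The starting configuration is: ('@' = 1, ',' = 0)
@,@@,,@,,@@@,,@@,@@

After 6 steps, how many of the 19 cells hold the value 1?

k=0  @,@@,,@,,@@@,,@@,@@
k=1  ,@,,@@@@@,,,@@,,@,,
k=2  @@@@,,,,,@,@,,@@@@,
k=3  ,,,,@,,,@@@@@@,,,,@
k=4  @,,@@@,@,,,,,,@,,@@
k=5  ,@@,,,@@@,,,,@@@@,,
k=6  @,,@,@,,,@,,@,,,,@,

6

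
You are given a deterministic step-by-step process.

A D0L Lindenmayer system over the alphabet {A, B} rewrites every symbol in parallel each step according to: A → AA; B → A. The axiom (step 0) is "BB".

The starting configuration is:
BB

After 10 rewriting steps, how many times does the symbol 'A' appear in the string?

step 0: BB
step 1: AA
step 2: AAAA
step 3: AAAAAAAA
step 4: AAAAAAAAAAAAAAAA
step 5: AAAAAAAAAAAAAAAAAAAAAAAAAAAAAAAA
step 6: AAAAAAAAAAAAAAAAAAAAAAAAAAAAAAAAAAAAAAAAAAAAAAAAAAAAAAAAAAAAAAAA
step 7: AAAAAAAAAAAAAAAAAAAAAAAAAAAAAAAAAAAAAAAAAAAAAAAAAAAAAAAAAA…AAAAAAAAAAAAAAAAAAAAAAAAAAAAAAAAAAAAAAAAAAAAAAAAAAAAAAAAAA  (len 128)
step 8: AAAAAAAAAAAAAAAAAAAAAAAAAAAAAAAAAAAAAAAAAAAAAAAAAAAAAAAAAA…AAAAAAAAAAAAAAAAAAAAAAAAAAAAAAAAAAAAAAAAAAAAAAAAAAAAAAAAAA  (len 256)
step 9: AAAAAAAAAAAAAAAAAAAAAAAAAAAAAAAAAAAAAAAAAAAAAAAAAAAAAAAAAA…AAAAAAAAAAAAAAAAAAAAAAAAAAAAAAAAAAAAAAAAAAAAAAAAAAAAAAAAAA  (len 512)
step 10: AAAAAAAAAAAAAAAAAAAAAAAAAAAAAAAAAAAAAAAAAAAAAAAAAAAAAAAAAA…AAAAAAAAAAAAAAAAAAAAAAAAAAAAAAAAAAAAAAAAAAAAAAAAAAAAAAAAAA  (len 1024)

1024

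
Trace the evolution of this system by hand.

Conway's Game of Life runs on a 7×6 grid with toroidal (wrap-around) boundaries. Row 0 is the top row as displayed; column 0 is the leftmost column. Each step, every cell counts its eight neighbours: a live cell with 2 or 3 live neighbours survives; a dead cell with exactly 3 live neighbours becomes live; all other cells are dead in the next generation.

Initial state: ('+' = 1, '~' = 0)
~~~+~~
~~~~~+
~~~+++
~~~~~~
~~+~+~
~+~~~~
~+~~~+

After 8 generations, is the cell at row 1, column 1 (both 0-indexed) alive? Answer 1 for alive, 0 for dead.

1

gen 0: ~~~+~~
~~~~~+
~~~+++
~~~~~~
~~+~+~
~+~~~~
~+~~~+
gen 1: +~~~+~
~~~+~+
~~~~++
~~~~~+
~~~~~~
+++~~~
+~+~~~
gen 2: ++~++~
+~~+~~
+~~~~+
~~~~++
++~~~~
+~+~~~
+~++~~
gen 3: +~~~+~
~~++~~
+~~~~~
~+~~+~
++~~~~
+~++~+
+~~~+~
gen 4: ~+~~+~
~+~+~+
~+++~~
~+~~~+
~~~++~
~~+++~
+~~~+~
gen 5: ~++++~
~+~+~~
~+~+~~
++~~~~
~~~~~+
~~+~~~
~++~+~
gen 6: +~~~+~
++~~~~
~+~~~~
+++~~~
++~~~~
~+++~~
~~~~+~
gen 7: ++~~~~
++~~~+
~~~~~~
~~+~~~
~~~+~~
++++~~
~++~++
gen 8: ~~~~+~
~+~~~+
++~~~~
~~~~~~
~~~+~~
+~~~~+
~~~~++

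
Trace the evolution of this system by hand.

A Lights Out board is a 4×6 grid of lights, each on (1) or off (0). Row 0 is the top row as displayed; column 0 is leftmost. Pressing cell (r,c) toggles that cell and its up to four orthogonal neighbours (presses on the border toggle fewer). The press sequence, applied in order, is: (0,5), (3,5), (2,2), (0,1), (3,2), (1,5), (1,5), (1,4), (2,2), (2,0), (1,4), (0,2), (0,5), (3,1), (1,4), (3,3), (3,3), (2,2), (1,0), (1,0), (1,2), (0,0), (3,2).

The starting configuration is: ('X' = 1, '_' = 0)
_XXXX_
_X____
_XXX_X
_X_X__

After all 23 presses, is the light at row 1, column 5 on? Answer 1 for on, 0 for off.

gen 0: _XXXX_
_X____
_XXX_X
_X_X__
gen 1: _XXX_X
_X___X
_XXX_X
_X_X__
gen 2: _XXX_X
_X___X
_XXX__
_X_XXX
gen 3: _XXX_X
_XX__X
______
_XXXXX
gen 4: X__X_X
__X__X
______
_XXXXX
gen 5: X__X_X
__X__X
__X___
____XX
gen 6: X__X__
__X_X_
__X__X
____XX
gen 7: X__X_X
__X__X
__X___
____XX
gen 8: X__XXX
__XXX_
__X_X_
____XX
gen 9: X__XXX
___XX_
_X_XX_
__X_XX
gen 10: X__XXX
X__XX_
X__XX_
X_X_XX
gen 11: X__X_X
X____X
X__X__
X_X_XX
gen 12: XXX__X
X_X__X
X__X__
X_X_XX
gen 13: XXX_X_
X_X___
X__X__
X_X_XX
gen 14: XXX_X_
X_X___
XX_X__
_X__XX
gen 15: XXX___
X_XXXX
XX_XX_
_X__XX
gen 16: XXX___
X_XXXX
XX__X_
_XXX_X
gen 17: XXX___
X_XXXX
XX_XX_
_X__XX
gen 18: XXX___
X__XXX
X_X_X_
_XX_XX
gen 19: _XX___
_X_XXX
__X_X_
_XX_XX
gen 20: XXX___
X__XXX
X_X_X_
_XX_XX
gen 21: XX____
XXX_XX
X___X_
_XX_XX
gen 22: ______
_XX_XX
X___X_
_XX_XX
gen 23: ______
_XX_XX
X_X_X_
___XXX

1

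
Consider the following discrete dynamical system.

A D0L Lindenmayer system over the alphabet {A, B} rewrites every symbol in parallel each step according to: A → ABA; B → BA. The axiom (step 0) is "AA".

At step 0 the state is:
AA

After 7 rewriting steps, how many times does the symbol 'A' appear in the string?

1220

[0] AA
[1] ABAABA
[2] ABABAABAABABAABA
[3] ABABAABABAABAABABAABAABABAABABAABAABABAABA
[4] ABABAABABAABAABABAABABAABAABABAABAABABAABABAABAABABAABAABABAABABAABAABABAABABAABAABABAABAABABAABABAABAABABAABA
[5] ABABAABABAABAABABAABABAABAABABAABAABABAABABAABAABABAABABAA…ABAABABAABABAABAABABAABABAABAABABAABAABABAABABAABAABABAABA  (len 288)
[6] ABABAABABAABAABABAABABAABAABABAABAABABAABABAABAABABAABABAA…ABAABABAABABAABAABABAABABAABAABABAABAABABAABABAABAABABAABA  (len 754)
[7] ABABAABABAABAABABAABABAABAABABAABAABABAABABAABAABABAABABAA…ABAABABAABABAABAABABAABABAABAABABAABAABABAABABAABAABABAABA  (len 1974)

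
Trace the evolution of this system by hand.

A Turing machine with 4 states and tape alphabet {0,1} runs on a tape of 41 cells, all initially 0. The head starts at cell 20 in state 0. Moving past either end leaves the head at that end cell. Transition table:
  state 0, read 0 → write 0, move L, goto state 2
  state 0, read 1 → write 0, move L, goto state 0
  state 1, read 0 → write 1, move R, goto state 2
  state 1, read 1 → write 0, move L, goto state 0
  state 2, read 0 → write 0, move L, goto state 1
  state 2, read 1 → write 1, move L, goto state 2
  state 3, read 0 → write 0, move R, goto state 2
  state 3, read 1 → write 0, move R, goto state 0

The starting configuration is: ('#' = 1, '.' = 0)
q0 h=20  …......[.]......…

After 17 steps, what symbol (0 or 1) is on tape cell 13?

0) q0 h=20  …......[.]......…
1) q2 h=19  …......[.]......…
2) q1 h=18  …......[.]......…
3) q2 h=19  ….....#[.]......…
4) q1 h=18  …......[#]......…
5) q0 h=17  …......[.]......…
6) q2 h=16  …......[.]......…
7) q1 h=15  …......[.]......…
8) q2 h=16  ….....#[.]......…
9) q1 h=15  …......[#]......…
10) q0 h=14  …......[.]......…
11) q2 h=13  …......[.]......…
12) q1 h=12  …......[.]......…
13) q2 h=13  ….....#[.]......…
14) q1 h=12  …......[#]......…
15) q0 h=11  …......[.]......…
16) q2 h=10  …......[.]......…
17) q1 h= 9  …......[.]......…

0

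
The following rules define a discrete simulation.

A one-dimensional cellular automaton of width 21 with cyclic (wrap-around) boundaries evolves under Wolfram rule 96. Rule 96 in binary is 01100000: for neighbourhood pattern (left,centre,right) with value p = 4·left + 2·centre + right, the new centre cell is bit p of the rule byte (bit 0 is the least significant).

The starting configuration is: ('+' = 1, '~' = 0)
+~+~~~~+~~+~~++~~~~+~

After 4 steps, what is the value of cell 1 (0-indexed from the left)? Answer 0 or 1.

0

step 0: +~+~~~~+~~+~~++~~~~+~
step 1: ~+~~~~~~~~~~~~+~~~~~+
step 2: +~~~~~~~~~~~~~~~~~~~~
step 3: ~~~~~~~~~~~~~~~~~~~~~
step 4: ~~~~~~~~~~~~~~~~~~~~~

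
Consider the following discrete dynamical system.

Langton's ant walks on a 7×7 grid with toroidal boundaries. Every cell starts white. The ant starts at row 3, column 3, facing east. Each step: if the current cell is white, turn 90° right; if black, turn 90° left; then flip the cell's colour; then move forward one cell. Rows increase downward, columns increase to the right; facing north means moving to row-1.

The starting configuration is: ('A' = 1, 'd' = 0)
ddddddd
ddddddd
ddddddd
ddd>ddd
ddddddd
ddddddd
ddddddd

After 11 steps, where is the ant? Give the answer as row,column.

1,2

[0] ddddddd
ddddddd
ddddddd
ddd>ddd
ddddddd
ddddddd
ddddddd
[1] ddddddd
ddddddd
ddddddd
dddAddd
dddvddd
ddddddd
ddddddd
[2] ddddddd
ddddddd
ddddddd
dddAddd
dd<Addd
ddddddd
ddddddd
[3] ddddddd
ddddddd
ddddddd
dd^Addd
ddAAddd
ddddddd
ddddddd
[4] ddddddd
ddddddd
ddddddd
ddA>ddd
ddAAddd
ddddddd
ddddddd
[5] ddddddd
ddddddd
ddd^ddd
ddAdddd
ddAAddd
ddddddd
ddddddd
[6] ddddddd
ddddddd
dddA>dd
ddAdddd
ddAAddd
ddddddd
ddddddd
[7] ddddddd
ddddddd
dddAAdd
ddAdvdd
ddAAddd
ddddddd
ddddddd
[8] ddddddd
ddddddd
dddAAdd
ddA<Add
ddAAddd
ddddddd
ddddddd
[9] ddddddd
ddddddd
ddd^Add
ddAAAdd
ddAAddd
ddddddd
ddddddd
[10] ddddddd
ddddddd
dd<dAdd
ddAAAdd
ddAAddd
ddddddd
ddddddd
[11] ddddddd
dd^dddd
ddAdAdd
ddAAAdd
ddAAddd
ddddddd
ddddddd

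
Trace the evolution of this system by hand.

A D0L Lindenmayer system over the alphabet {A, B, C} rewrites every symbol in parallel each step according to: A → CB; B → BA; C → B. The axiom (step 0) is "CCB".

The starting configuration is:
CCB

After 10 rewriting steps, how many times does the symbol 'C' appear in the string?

0) CCB
1) BBBA
2) BABABACB
3) BACBBACBBACBBBA
4) BACBBBABACBBBABACBBBABABACB
5) BACBBBABABACBBACBBBABABACBBACBBBABABACBBACBBACBBBA
6) BACBBBABABACBBACBBACBBBABACBBBABABACBBACBBACBBBABACBBBABABACBBACBBACBBBABACBBBABACBBBABABACB
7) BACBBBABABACBBACBBACBBBABACBBBABACBBBABABACBBACBBBABABACBB…ABACBBBABACBBBABABACBBACBBBABABACBBACBBBABABACBBACBBACBBBA  (len 169)
8) BACBBBABABACBBACBBACBBBABACBBBABACBBBABABACBBACBBBABABACBB…ACBBACBBACBBBABACBBBABABACBBACBBACBBBABACBBBABACBBBABABACB  (len 311)
9) BACBBBABABACBBACBBACBBBABACBBBABACBBBABABACBBACBBBABABACBB…ABACBBBABACBBBABABACBBACBBBABABACBBACBBBABABACBBACBBACBBBA  (len 572)
10) BACBBBABABACBBACBBACBBBABACBBBABACBBBABABACBBACBBBABABACBB…ACBBACBBACBBBABACBBBABABACBBACBBACBBBABACBBBABACBBBABABACB  (len 1052)

169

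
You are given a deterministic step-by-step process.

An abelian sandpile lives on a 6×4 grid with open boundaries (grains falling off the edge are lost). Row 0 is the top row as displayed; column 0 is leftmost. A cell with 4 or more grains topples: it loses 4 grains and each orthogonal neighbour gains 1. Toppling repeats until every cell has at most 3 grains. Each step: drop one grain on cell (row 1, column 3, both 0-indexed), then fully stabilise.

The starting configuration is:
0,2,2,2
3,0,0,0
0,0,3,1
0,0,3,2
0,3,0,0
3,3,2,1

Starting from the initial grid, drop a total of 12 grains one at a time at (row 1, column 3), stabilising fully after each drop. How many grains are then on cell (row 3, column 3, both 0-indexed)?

t=0: 0,2,2,2
3,0,0,0
0,0,3,1
0,0,3,2
0,3,0,0
3,3,2,1
t=1: 0,2,2,2
3,0,0,1
0,0,3,1
0,0,3,2
0,3,0,0
3,3,2,1
t=2: 0,2,2,2
3,0,0,2
0,0,3,1
0,0,3,2
0,3,0,0
3,3,2,1
t=3: 0,2,2,2
3,0,0,3
0,0,3,1
0,0,3,2
0,3,0,0
3,3,2,1
t=4: 0,2,2,3
3,0,1,0
0,0,3,2
0,0,3,2
0,3,0,0
3,3,2,1
t=5: 0,2,2,3
3,0,1,1
0,0,3,2
0,0,3,2
0,3,0,0
3,3,2,1
t=6: 0,2,2,3
3,0,1,2
0,0,3,2
0,0,3,2
0,3,0,0
3,3,2,1
t=7: 0,2,2,3
3,0,1,3
0,0,3,2
0,0,3,2
0,3,0,0
3,3,2,1
t=8: 0,2,3,0
3,0,2,1
0,0,3,3
0,0,3,2
0,3,0,0
3,3,2,1
t=9: 0,2,3,0
3,0,2,2
0,0,3,3
0,0,3,2
0,3,0,0
3,3,2,1
t=10: 0,2,3,0
3,0,2,3
0,0,3,3
0,0,3,2
0,3,0,0
3,3,2,1
t=11: 0,3,0,2
3,1,1,2
0,1,2,2
0,1,1,0
0,3,1,1
3,3,2,1
t=12: 0,3,0,2
3,1,1,3
0,1,2,2
0,1,1,0
0,3,1,1
3,3,2,1

0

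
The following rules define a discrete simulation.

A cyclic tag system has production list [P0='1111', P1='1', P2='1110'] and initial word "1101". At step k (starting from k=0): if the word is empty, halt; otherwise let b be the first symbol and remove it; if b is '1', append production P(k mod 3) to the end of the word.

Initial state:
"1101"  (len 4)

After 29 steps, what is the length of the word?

49

k=0  "1101"  (len 4)
k=1  "1011111"  (len 7)
k=2  "0111111"  (len 7)
k=3  "111111"  (len 6)
k=4  "111111111"  (len 9)
k=5  "111111111"  (len 9)
k=6  "111111111110"  (len 12)
k=7  "111111111101111"  (len 15)
k=8  "111111111011111"  (len 15)
k=9  "111111110111111110"  (len 18)
k=10  "111111101111111101111"  (len 21)
k=11  "111111011111111011111"  (len 21)
k=12  "111110111111110111111110"  (len 24)
k=13  "111101111111101111111101111"  (len 27)
k=14  "111011111111011111111011111"  (len 27)
k=15  "110111111110111111110111111110"  (len 30)
k=16  "101111111101111111101111111101111"  (len 33)
k=17  "011111111011111111011111111011111"  (len 33)
k=18  "11111111011111111011111111011111"  (len 32)
k=19  "11111110111111110111111110111111111"  (len 35)
k=20  "11111101111111101111111101111111111"  (len 35)
k=21  "11111011111111011111111011111111111110"  (len 38)
k=22  "11110111111110111111110111111111111101111"  (len 41)
k=23  "11101111111101111111101111111111111011111"  (len 41)
k=24  "11011111111011111111011111111111110111111110"  (len 44)
k=25  "10111111110111111110111111111111101111111101111"  (len 47)
k=26  "01111111101111111101111111111111011111111011111"  (len 47)
k=27  "1111111101111111101111111111111011111111011111"  (len 46)
k=28  "1111111011111111011111111111110111111110111111111"  (len 49)
k=29  "1111110111111110111111111111101111111101111111111"  (len 49)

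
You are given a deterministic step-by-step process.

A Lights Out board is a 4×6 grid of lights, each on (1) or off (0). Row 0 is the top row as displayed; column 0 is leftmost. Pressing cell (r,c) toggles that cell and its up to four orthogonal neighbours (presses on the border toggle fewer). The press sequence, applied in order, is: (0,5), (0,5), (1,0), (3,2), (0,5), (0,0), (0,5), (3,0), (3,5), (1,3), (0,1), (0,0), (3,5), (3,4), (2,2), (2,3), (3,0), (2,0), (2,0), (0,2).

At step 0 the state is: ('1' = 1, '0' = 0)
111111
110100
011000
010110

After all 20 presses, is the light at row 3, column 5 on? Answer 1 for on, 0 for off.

gen 0: 111111
110100
011000
010110
gen 1: 111100
110101
011000
010110
gen 2: 111111
110100
011000
010110
gen 3: 011111
000100
111000
010110
gen 4: 011111
000100
110000
001010
gen 5: 011100
000101
110000
001010
gen 6: 101100
100101
110000
001010
gen 7: 101111
100100
110000
001010
gen 8: 101111
100100
010000
111010
gen 9: 101111
100100
010001
111001
gen 10: 101011
101010
010101
111001
gen 11: 010011
111010
010101
111001
gen 12: 100011
011010
010101
111001
gen 13: 100011
011010
010100
111010
gen 14: 100011
011010
010110
111101
gen 15: 100011
010010
001010
110101
gen 16: 100011
010110
000100
110001
gen 17: 100011
010110
100100
000001
gen 18: 100011
110110
010100
100001
gen 19: 100011
010110
100100
000001
gen 20: 111111
011110
100100
000001

1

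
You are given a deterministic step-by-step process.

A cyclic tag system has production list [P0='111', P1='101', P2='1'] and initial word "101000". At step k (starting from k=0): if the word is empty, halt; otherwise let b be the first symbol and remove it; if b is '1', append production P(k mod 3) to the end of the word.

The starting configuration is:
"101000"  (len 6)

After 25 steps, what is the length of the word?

[0] "101000"  (len 6)
[1] "01000111"  (len 8)
[2] "1000111"  (len 7)
[3] "0001111"  (len 7)
[4] "001111"  (len 6)
[5] "01111"  (len 5)
[6] "1111"  (len 4)
[7] "111111"  (len 6)
[8] "11111101"  (len 8)
[9] "11111011"  (len 8)
[10] "1111011111"  (len 10)
[11] "111011111101"  (len 12)
[12] "110111111011"  (len 12)
[13] "10111111011111"  (len 14)
[14] "0111111011111101"  (len 16)
[15] "111111011111101"  (len 15)
[16] "11111011111101111"  (len 17)
[17] "1111011111101111101"  (len 19)
[18] "1110111111011111011"  (len 19)
[19] "110111111011111011111"  (len 21)
[20] "10111111011111011111101"  (len 23)
[21] "01111110111110111111011"  (len 23)
[22] "1111110111110111111011"  (len 22)
[23] "111110111110111111011101"  (len 24)
[24] "111101111101111110111011"  (len 24)
[25] "11101111101111110111011111"  (len 26)

26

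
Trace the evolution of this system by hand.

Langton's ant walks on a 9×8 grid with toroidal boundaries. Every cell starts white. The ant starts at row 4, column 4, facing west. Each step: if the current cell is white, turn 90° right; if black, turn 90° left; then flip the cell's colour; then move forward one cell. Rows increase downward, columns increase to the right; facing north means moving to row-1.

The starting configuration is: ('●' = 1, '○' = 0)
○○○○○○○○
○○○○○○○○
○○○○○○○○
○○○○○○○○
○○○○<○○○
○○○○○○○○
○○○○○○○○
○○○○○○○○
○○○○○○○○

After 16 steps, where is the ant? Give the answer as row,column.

k=0  ○○○○○○○○
○○○○○○○○
○○○○○○○○
○○○○○○○○
○○○○<○○○
○○○○○○○○
○○○○○○○○
○○○○○○○○
○○○○○○○○
k=1  ○○○○○○○○
○○○○○○○○
○○○○○○○○
○○○○^○○○
○○○○●○○○
○○○○○○○○
○○○○○○○○
○○○○○○○○
○○○○○○○○
k=2  ○○○○○○○○
○○○○○○○○
○○○○○○○○
○○○○●>○○
○○○○●○○○
○○○○○○○○
○○○○○○○○
○○○○○○○○
○○○○○○○○
k=3  ○○○○○○○○
○○○○○○○○
○○○○○○○○
○○○○●●○○
○○○○●v○○
○○○○○○○○
○○○○○○○○
○○○○○○○○
○○○○○○○○
k=4  ○○○○○○○○
○○○○○○○○
○○○○○○○○
○○○○●●○○
○○○○<●○○
○○○○○○○○
○○○○○○○○
○○○○○○○○
○○○○○○○○
k=5  ○○○○○○○○
○○○○○○○○
○○○○○○○○
○○○○●●○○
○○○○○●○○
○○○○v○○○
○○○○○○○○
○○○○○○○○
○○○○○○○○
k=6  ○○○○○○○○
○○○○○○○○
○○○○○○○○
○○○○●●○○
○○○○○●○○
○○○<●○○○
○○○○○○○○
○○○○○○○○
○○○○○○○○
k=7  ○○○○○○○○
○○○○○○○○
○○○○○○○○
○○○○●●○○
○○○^○●○○
○○○●●○○○
○○○○○○○○
○○○○○○○○
○○○○○○○○
k=8  ○○○○○○○○
○○○○○○○○
○○○○○○○○
○○○○●●○○
○○○●>●○○
○○○●●○○○
○○○○○○○○
○○○○○○○○
○○○○○○○○
k=9  ○○○○○○○○
○○○○○○○○
○○○○○○○○
○○○○●●○○
○○○●●●○○
○○○●v○○○
○○○○○○○○
○○○○○○○○
○○○○○○○○
k=10  ○○○○○○○○
○○○○○○○○
○○○○○○○○
○○○○●●○○
○○○●●●○○
○○○●○>○○
○○○○○○○○
○○○○○○○○
○○○○○○○○
k=11  ○○○○○○○○
○○○○○○○○
○○○○○○○○
○○○○●●○○
○○○●●●○○
○○○●○●○○
○○○○○v○○
○○○○○○○○
○○○○○○○○
k=12  ○○○○○○○○
○○○○○○○○
○○○○○○○○
○○○○●●○○
○○○●●●○○
○○○●○●○○
○○○○<●○○
○○○○○○○○
○○○○○○○○
k=13  ○○○○○○○○
○○○○○○○○
○○○○○○○○
○○○○●●○○
○○○●●●○○
○○○●^●○○
○○○○●●○○
○○○○○○○○
○○○○○○○○
k=14  ○○○○○○○○
○○○○○○○○
○○○○○○○○
○○○○●●○○
○○○●●●○○
○○○●●>○○
○○○○●●○○
○○○○○○○○
○○○○○○○○
k=15  ○○○○○○○○
○○○○○○○○
○○○○○○○○
○○○○●●○○
○○○●●^○○
○○○●●○○○
○○○○●●○○
○○○○○○○○
○○○○○○○○
k=16  ○○○○○○○○
○○○○○○○○
○○○○○○○○
○○○○●●○○
○○○●<○○○
○○○●●○○○
○○○○●●○○
○○○○○○○○
○○○○○○○○

4,4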